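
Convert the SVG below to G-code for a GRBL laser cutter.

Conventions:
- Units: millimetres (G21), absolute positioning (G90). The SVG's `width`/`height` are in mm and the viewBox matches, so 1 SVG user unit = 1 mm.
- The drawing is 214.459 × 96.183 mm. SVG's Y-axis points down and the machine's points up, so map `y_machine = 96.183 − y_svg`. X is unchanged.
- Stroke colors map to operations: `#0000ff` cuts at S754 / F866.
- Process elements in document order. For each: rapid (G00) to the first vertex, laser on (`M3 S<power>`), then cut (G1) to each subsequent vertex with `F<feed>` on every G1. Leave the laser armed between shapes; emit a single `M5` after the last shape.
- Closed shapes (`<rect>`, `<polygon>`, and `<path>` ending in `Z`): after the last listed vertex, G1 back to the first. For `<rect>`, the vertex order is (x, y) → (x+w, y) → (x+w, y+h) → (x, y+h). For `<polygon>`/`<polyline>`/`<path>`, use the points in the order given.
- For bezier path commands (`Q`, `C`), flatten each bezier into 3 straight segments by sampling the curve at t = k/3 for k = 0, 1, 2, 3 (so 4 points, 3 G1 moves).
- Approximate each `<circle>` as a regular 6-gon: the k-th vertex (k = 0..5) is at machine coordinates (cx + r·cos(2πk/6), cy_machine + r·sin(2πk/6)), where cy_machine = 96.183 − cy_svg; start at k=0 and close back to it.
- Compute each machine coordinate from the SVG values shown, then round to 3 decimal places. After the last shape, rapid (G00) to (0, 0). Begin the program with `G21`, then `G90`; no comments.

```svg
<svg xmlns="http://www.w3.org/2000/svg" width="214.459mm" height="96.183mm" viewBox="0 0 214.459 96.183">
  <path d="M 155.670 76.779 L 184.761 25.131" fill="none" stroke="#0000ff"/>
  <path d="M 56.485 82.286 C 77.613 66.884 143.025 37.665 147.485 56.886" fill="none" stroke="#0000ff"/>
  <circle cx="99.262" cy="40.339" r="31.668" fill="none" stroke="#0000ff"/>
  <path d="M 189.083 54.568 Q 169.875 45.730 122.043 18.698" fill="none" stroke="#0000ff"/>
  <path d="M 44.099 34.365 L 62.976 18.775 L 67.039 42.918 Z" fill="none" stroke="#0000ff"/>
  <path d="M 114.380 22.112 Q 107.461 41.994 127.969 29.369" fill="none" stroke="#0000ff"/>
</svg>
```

G21
G90
G00 X155.670 Y19.404
M3 S754
G1 X184.761 Y71.052 F866
G00 X56.485 Y13.897
M3 S754
G1 X88.477 Y31.599 F866
G1 X126.605 Y44.677 F866
G1 X147.485 Y39.297 F866
G00 X130.930 Y55.844
M3 S754
G1 X115.096 Y83.269 F866
G1 X83.428 Y83.269 F866
G1 X67.594 Y55.844 F866
G1 X83.428 Y28.419 F866
G1 X115.096 Y28.419 F866
G1 X130.930 Y55.844 F866
G00 X189.083 Y41.615
M3 S754
G1 X173.097 Y49.529 F866
G1 X150.751 Y61.485 F866
G1 X122.043 Y77.485 F866
G00 X44.099 Y61.818
M3 S754
G1 X62.976 Y77.408 F866
G1 X67.039 Y53.265 F866
G1 X44.099 Y61.818 F866
G00 X114.380 Y74.071
M3 S754
G1 X112.815 Y64.428 F866
G1 X117.344 Y62.009 F866
G1 X127.969 Y66.814 F866
M5
G00 X0.000 Y0.000

viewBox `0 0 214.459 96.183` with mm width/height → 1 unit = 1 mm. Flip: y_m = 96.183 − y_svg.

**Shape 1** — `<path>` line segment, stroke `#0000ff` → cut (S754, F866). Machine vertices: (155.670,19.404) → (184.761,71.052). Open path.

**Shape 2** — `<path>` cubic bezier, stroke `#0000ff` → cut (S754, F866). Control points (SVG): P0=(56.485,82.286), P1=(77.613,66.884), P2=(143.025,37.665), P3=(147.485,56.886); sampled at t=k/3. Machine vertices: (56.485,13.897) → (88.477,31.599) → (126.605,44.677) → (147.485,39.297). Open path.

**Shape 3** — `<circle>` circle, stroke `#0000ff` → cut (S754, F866). Machine vertices: (130.930,55.844) → (115.096,83.269) → (83.428,83.269) → (67.594,55.844) → (83.428,28.419) → (115.096,28.419) → (130.930,55.844). Closed: final G1 returns to the first vertex.

**Shape 4** — `<path>` quadratic bezier, stroke `#0000ff` → cut (S754, F866). Control points (SVG): P0=(189.083,54.568), P1=(169.875,45.730), P2=(122.043,18.698); sampled at t=k/3. Machine vertices: (189.083,41.615) → (173.097,49.529) → (150.751,61.485) → (122.043,77.485). Open path.

**Shape 5** — `<path>` regular polygon, stroke `#0000ff` → cut (S754, F866). Machine vertices: (44.099,61.818) → (62.976,77.408) → (67.039,53.265) → (44.099,61.818). Closed: final G1 returns to the first vertex.

**Shape 6** — `<path>` quadratic bezier, stroke `#0000ff` → cut (S754, F866). Control points (SVG): P0=(114.380,22.112), P1=(107.461,41.994), P2=(127.969,29.369); sampled at t=k/3. Machine vertices: (114.380,74.071) → (112.815,64.428) → (117.344,62.009) → (127.969,66.814). Open path.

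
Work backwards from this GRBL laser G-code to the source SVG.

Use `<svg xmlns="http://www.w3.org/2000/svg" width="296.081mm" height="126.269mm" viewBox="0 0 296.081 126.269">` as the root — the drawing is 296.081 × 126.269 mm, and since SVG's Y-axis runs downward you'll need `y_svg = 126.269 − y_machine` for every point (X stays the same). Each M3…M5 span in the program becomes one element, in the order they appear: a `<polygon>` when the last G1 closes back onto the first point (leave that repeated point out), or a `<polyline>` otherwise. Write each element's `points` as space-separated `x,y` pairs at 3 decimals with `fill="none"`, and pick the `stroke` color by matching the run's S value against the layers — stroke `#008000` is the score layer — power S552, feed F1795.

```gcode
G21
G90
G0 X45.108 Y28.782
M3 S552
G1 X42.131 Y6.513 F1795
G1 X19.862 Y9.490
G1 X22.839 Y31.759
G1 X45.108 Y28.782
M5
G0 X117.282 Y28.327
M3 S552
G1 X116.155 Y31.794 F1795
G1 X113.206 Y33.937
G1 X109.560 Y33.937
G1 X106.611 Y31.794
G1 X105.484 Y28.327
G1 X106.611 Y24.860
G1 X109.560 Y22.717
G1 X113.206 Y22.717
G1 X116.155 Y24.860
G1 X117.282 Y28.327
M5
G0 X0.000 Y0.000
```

y_svg = 126.269 − y_m. Every run uses S552, so all elements get stroke `#008000` (score).

[1] closed run; points: 45.108,97.487 42.131,119.756 19.862,116.779 22.839,94.510

[2] closed run; points: 117.282,97.942 116.155,94.475 113.206,92.332 109.560,92.332 106.611,94.475 105.484,97.942 106.611,101.409 109.560,103.552 113.206,103.552 116.155,101.409

<svg xmlns="http://www.w3.org/2000/svg" width="296.081mm" height="126.269mm" viewBox="0 0 296.081 126.269">
  <polygon points="45.108,97.487 42.131,119.756 19.862,116.779 22.839,94.510" fill="none" stroke="#008000"/>
  <polygon points="117.282,97.942 116.155,94.475 113.206,92.332 109.560,92.332 106.611,94.475 105.484,97.942 106.611,101.409 109.560,103.552 113.206,103.552 116.155,101.409" fill="none" stroke="#008000"/>
</svg>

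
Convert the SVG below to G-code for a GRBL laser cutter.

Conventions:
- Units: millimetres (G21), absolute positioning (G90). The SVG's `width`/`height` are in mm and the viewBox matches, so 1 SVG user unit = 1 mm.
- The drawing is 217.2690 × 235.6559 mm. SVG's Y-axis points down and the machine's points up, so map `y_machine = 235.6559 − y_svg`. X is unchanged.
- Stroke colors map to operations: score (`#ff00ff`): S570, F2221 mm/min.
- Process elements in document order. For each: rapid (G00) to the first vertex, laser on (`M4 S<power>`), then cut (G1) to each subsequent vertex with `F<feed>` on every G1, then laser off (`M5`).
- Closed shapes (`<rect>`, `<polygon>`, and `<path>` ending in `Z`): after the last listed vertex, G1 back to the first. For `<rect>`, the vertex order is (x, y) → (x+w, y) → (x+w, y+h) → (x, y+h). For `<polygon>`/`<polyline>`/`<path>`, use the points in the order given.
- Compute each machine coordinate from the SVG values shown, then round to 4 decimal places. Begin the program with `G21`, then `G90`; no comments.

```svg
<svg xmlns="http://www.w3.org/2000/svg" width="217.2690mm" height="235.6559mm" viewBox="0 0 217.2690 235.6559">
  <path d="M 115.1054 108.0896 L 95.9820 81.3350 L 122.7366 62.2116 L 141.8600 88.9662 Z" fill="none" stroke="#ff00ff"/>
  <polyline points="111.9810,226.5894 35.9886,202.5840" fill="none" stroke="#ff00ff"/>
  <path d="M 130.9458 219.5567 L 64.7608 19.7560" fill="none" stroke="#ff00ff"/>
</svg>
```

1 u = 1 mm; y_m = 235.6559 − y.

[1] `<path>` regular polygon, #ff00ff→score S570 F2221: (115.1054,127.5663) → (95.9820,154.3209) → (122.7366,173.4443) → (141.8600,146.6897) → (115.1054,127.5663) (closed)

[2] `<polyline>` line segment, #ff00ff→score S570 F2221: (111.9810,9.0665) → (35.9886,33.0719)

[3] `<path>` line segment, #ff00ff→score S570 F2221: (130.9458,16.0992) → (64.7608,215.8999)

G21
G90
G00 X115.1054 Y127.5663
M4 S570
G1 X95.9820 Y154.3209 F2221
G1 X122.7366 Y173.4443 F2221
G1 X141.8600 Y146.6897 F2221
G1 X115.1054 Y127.5663 F2221
M5
G00 X111.9810 Y9.0665
M4 S570
G1 X35.9886 Y33.0719 F2221
M5
G00 X130.9458 Y16.0992
M4 S570
G1 X64.7608 Y215.8999 F2221
M5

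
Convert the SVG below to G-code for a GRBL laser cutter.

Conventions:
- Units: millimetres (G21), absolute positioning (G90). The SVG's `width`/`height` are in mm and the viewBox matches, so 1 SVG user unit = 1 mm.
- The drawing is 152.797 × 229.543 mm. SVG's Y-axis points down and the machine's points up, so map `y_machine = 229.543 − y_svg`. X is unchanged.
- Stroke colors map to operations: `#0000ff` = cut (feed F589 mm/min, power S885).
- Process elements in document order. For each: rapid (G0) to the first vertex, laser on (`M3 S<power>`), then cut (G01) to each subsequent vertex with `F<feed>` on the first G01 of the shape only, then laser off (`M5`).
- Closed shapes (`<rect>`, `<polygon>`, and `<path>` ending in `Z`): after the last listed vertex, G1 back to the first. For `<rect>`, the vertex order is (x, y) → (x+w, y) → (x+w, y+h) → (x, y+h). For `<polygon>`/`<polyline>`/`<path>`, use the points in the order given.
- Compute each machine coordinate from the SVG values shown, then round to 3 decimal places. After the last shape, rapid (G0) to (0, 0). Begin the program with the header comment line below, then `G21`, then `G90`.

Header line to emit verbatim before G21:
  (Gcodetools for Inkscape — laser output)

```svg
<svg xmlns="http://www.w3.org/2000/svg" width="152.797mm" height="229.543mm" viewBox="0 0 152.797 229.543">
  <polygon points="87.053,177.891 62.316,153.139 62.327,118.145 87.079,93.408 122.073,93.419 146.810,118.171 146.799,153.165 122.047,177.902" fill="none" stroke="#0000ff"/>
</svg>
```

1 u = 1 mm; y_m = 229.543 − y.

[1] `<polygon>` regular polygon, #0000ff→cut S885 F589: (87.053,51.652) → (62.316,76.404) → (62.327,111.398) → (87.079,136.135) → (122.073,136.124) → (146.810,111.372) → (146.799,76.378) → (122.047,51.641) → (87.053,51.652) (closed)

(Gcodetools for Inkscape — laser output)
G21
G90
G0 X87.053 Y51.652
M3 S885
G01 X62.316 Y76.404 F589
G01 X62.327 Y111.398
G01 X87.079 Y136.135
G01 X122.073 Y136.124
G01 X146.810 Y111.372
G01 X146.799 Y76.378
G01 X122.047 Y51.641
G01 X87.053 Y51.652
M5
G0 X0.000 Y0.000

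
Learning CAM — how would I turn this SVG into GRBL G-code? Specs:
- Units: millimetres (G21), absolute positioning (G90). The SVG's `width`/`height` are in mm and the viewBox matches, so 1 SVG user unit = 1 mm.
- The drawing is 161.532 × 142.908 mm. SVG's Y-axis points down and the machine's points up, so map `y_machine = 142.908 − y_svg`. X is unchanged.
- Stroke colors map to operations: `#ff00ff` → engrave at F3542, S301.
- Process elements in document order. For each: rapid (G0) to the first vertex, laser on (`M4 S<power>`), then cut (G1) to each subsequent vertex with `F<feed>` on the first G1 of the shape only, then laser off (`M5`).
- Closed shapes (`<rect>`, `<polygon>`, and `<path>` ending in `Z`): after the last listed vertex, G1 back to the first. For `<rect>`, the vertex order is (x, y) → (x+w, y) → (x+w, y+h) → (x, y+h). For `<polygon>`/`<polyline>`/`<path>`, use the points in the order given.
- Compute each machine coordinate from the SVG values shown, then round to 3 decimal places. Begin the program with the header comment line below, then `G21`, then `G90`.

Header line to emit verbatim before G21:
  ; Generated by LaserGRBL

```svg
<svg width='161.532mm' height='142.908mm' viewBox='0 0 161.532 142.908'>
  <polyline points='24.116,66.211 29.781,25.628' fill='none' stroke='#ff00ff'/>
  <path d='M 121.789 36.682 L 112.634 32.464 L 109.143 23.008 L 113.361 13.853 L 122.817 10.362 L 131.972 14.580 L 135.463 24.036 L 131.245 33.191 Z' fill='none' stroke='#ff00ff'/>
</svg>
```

; Generated by LaserGRBL
G21
G90
G0 X24.116 Y76.697
M4 S301
G1 X29.781 Y117.280 F3542
M5
G0 X121.789 Y106.226
M4 S301
G1 X112.634 Y110.444 F3542
G1 X109.143 Y119.900
G1 X113.361 Y129.055
G1 X122.817 Y132.546
G1 X131.972 Y128.328
G1 X135.463 Y118.872
G1 X131.245 Y109.717
G1 X121.789 Y106.226
M5

viewBox `0 0 161.532 142.908` with mm width/height → 1 unit = 1 mm. Flip: y_m = 142.908 − y_svg.

**Shape 1** — `<polyline>` line segment, stroke `#ff00ff` → engrave (S301, F3542). Machine vertices: (24.116,76.697) → (29.781,117.280). Open path.

**Shape 2** — `<path>` regular polygon, stroke `#ff00ff` → engrave (S301, F3542). Machine vertices: (121.789,106.226) → (112.634,110.444) → (109.143,119.900) → (113.361,129.055) → (122.817,132.546) → (131.972,128.328) → (135.463,118.872) → (131.245,109.717) → (121.789,106.226). Closed: final G1 returns to the first vertex.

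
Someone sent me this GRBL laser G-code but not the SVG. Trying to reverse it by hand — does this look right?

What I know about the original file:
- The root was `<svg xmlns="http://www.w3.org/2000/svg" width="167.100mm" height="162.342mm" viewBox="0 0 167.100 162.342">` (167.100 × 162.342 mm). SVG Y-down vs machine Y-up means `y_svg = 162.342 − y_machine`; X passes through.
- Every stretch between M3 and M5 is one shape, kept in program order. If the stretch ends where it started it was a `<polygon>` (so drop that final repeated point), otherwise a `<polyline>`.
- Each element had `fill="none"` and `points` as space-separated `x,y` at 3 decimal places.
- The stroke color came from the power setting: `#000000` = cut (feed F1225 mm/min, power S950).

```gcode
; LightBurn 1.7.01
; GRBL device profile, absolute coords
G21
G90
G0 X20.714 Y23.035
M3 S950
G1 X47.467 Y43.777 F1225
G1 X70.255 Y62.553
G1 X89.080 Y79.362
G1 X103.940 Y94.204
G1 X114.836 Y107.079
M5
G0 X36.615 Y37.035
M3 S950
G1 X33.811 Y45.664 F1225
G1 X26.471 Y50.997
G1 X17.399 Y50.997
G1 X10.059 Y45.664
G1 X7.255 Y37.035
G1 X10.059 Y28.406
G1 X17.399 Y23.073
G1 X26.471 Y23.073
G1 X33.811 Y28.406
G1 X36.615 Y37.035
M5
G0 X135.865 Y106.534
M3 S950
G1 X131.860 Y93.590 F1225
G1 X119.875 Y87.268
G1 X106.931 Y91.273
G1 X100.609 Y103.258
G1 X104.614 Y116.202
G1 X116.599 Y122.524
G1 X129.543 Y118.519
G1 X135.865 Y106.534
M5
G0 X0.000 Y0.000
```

Each laser-on run becomes one SVG element. Flip Y back into SVG space with y_svg = 162.342 − y_machine. Every run uses S950, so all elements get stroke `#000000` (cut).

Run 1: The run is open, so emit a `<polyline>` with points (Y-flipped): 20.714,139.307 47.467,118.565 70.255,99.789 89.080,82.980 103.940,68.138 114.836,55.263.

Run 2: The run returns to its start, so emit a `<polygon>` with points (Y-flipped): 36.615,125.307 33.811,116.678 26.471,111.345 17.399,111.345 10.059,116.678 7.255,125.307 10.059,133.936 17.399,139.269 26.471,139.269 33.811,133.936.

Run 3: The run returns to its start, so emit a `<polygon>` with points (Y-flipped): 135.865,55.808 131.860,68.752 119.875,75.074 106.931,71.069 100.609,59.084 104.614,46.140 116.599,39.818 129.543,43.823.

<svg xmlns="http://www.w3.org/2000/svg" width="167.100mm" height="162.342mm" viewBox="0 0 167.100 162.342">
  <polyline points="20.714,139.307 47.467,118.565 70.255,99.789 89.080,82.980 103.940,68.138 114.836,55.263" fill="none" stroke="#000000"/>
  <polygon points="36.615,125.307 33.811,116.678 26.471,111.345 17.399,111.345 10.059,116.678 7.255,125.307 10.059,133.936 17.399,139.269 26.471,139.269 33.811,133.936" fill="none" stroke="#000000"/>
  <polygon points="135.865,55.808 131.860,68.752 119.875,75.074 106.931,71.069 100.609,59.084 104.614,46.140 116.599,39.818 129.543,43.823" fill="none" stroke="#000000"/>
</svg>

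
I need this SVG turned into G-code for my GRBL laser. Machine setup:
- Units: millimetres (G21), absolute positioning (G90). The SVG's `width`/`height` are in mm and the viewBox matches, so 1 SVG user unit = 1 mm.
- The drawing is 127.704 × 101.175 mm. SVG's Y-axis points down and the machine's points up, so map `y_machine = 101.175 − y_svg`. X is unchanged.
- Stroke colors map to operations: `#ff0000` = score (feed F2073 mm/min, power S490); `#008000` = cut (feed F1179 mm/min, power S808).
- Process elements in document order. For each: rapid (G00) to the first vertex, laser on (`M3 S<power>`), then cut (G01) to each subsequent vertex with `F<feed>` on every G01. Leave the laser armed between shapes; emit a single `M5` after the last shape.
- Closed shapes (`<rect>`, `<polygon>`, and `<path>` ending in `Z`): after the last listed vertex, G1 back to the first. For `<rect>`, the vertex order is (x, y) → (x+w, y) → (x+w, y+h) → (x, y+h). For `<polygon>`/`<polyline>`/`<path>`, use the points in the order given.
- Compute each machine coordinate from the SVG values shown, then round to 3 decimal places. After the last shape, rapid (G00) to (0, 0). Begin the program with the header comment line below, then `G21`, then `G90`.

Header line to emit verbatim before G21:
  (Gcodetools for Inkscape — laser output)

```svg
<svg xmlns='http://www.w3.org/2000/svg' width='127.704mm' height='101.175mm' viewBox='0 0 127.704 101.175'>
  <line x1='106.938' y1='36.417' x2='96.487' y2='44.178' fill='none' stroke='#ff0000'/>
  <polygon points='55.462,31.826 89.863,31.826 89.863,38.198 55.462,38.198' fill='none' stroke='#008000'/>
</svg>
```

viewBox `0 0 127.704 101.175` with mm width/height → 1 unit = 1 mm. Flip: y_m = 101.175 − y_svg.

**Shape 1** — `<line>` line segment, stroke `#ff0000` → score (S490, F2073). Machine vertices: (106.938,64.758) → (96.487,56.997). Open path.

**Shape 2** — `<polygon>` rectangle, stroke `#008000` → cut (S808, F1179). Machine vertices: (55.462,69.349) → (89.863,69.349) → (89.863,62.977) → (55.462,62.977) → (55.462,69.349). Closed: final G1 returns to the first vertex.

(Gcodetools for Inkscape — laser output)
G21
G90
G00 X106.938 Y64.758
M3 S490
G01 X96.487 Y56.997 F2073
G00 X55.462 Y69.349
M3 S808
G01 X89.863 Y69.349 F1179
G01 X89.863 Y62.977 F1179
G01 X55.462 Y62.977 F1179
G01 X55.462 Y69.349 F1179
M5
G00 X0.000 Y0.000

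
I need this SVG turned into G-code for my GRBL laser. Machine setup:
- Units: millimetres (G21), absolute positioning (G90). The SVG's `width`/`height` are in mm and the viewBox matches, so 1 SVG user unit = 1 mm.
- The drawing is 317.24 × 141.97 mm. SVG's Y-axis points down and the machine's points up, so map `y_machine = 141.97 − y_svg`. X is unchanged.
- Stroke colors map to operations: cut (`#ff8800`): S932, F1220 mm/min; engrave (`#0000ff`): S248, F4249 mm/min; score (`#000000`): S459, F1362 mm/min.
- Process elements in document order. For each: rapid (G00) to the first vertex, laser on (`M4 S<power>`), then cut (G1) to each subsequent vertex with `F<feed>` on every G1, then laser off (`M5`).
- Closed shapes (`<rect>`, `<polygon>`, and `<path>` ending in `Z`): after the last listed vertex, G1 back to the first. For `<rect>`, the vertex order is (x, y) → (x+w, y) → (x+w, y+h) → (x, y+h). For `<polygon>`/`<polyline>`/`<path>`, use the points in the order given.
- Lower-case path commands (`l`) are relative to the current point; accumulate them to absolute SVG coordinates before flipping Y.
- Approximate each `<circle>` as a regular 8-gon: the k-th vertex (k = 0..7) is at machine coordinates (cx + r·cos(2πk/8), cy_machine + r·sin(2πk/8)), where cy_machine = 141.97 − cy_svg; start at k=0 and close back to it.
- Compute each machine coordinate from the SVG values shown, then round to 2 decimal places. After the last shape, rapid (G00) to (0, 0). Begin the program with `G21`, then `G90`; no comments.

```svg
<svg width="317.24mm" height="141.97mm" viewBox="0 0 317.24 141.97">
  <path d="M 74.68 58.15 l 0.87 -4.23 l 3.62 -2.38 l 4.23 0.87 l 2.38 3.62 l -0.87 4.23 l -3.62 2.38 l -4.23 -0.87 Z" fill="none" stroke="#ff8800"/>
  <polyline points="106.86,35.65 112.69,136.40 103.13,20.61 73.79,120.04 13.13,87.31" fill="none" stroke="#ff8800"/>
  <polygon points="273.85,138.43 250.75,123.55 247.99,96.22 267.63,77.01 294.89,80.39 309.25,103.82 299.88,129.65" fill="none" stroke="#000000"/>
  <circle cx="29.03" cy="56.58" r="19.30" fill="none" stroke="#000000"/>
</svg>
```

viewBox `0 0 317.24 141.97` with mm width/height → 1 unit = 1 mm. Flip: y_m = 141.97 − y_svg.

**Shape 1** — `<path>` regular polygon, stroke `#ff8800` → cut (S932, F1220). Machine vertices: (74.68,83.82) → (75.55,88.05) → (79.17,90.43) → (83.40,89.56) → (85.78,85.94) → (84.91,81.71) → (81.29,79.33) → (77.06,80.20) → (74.68,83.82). Closed: final G1 returns to the first vertex.

**Shape 2** — `<polyline>` open polyline, stroke `#ff8800` → cut (S932, F1220). Machine vertices: (106.86,106.32) → (112.69,5.57) → (103.13,121.36) → (73.79,21.93) → (13.13,54.66). Open path.

**Shape 3** — `<polygon>` regular polygon, stroke `#000000` → score (S459, F1362). Machine vertices: (273.85,3.54) → (250.75,18.42) → (247.99,45.75) → (267.63,64.96) → (294.89,61.58) → (309.25,38.15) → (299.88,12.32) → (273.85,3.54). Closed: final G1 returns to the first vertex.

**Shape 4** — `<circle>` circle, stroke `#000000` → score (S459, F1362). Machine vertices: (48.33,85.39) → (42.68,99.04) → (29.03,104.69) → (15.38,99.04) → (9.73,85.39) → (15.38,71.74) → (29.03,66.09) → (42.68,71.74) → (48.33,85.39). Closed: final G1 returns to the first vertex.

G21
G90
G00 X74.68 Y83.82
M4 S932
G1 X75.55 Y88.05 F1220
G1 X79.17 Y90.43 F1220
G1 X83.40 Y89.56 F1220
G1 X85.78 Y85.94 F1220
G1 X84.91 Y81.71 F1220
G1 X81.29 Y79.33 F1220
G1 X77.06 Y80.20 F1220
G1 X74.68 Y83.82 F1220
M5
G00 X106.86 Y106.32
M4 S932
G1 X112.69 Y5.57 F1220
G1 X103.13 Y121.36 F1220
G1 X73.79 Y21.93 F1220
G1 X13.13 Y54.66 F1220
M5
G00 X273.85 Y3.54
M4 S459
G1 X250.75 Y18.42 F1362
G1 X247.99 Y45.75 F1362
G1 X267.63 Y64.96 F1362
G1 X294.89 Y61.58 F1362
G1 X309.25 Y38.15 F1362
G1 X299.88 Y12.32 F1362
G1 X273.85 Y3.54 F1362
M5
G00 X48.33 Y85.39
M4 S459
G1 X42.68 Y99.04 F1362
G1 X29.03 Y104.69 F1362
G1 X15.38 Y99.04 F1362
G1 X9.73 Y85.39 F1362
G1 X15.38 Y71.74 F1362
G1 X29.03 Y66.09 F1362
G1 X42.68 Y71.74 F1362
G1 X48.33 Y85.39 F1362
M5
G00 X0.00 Y0.00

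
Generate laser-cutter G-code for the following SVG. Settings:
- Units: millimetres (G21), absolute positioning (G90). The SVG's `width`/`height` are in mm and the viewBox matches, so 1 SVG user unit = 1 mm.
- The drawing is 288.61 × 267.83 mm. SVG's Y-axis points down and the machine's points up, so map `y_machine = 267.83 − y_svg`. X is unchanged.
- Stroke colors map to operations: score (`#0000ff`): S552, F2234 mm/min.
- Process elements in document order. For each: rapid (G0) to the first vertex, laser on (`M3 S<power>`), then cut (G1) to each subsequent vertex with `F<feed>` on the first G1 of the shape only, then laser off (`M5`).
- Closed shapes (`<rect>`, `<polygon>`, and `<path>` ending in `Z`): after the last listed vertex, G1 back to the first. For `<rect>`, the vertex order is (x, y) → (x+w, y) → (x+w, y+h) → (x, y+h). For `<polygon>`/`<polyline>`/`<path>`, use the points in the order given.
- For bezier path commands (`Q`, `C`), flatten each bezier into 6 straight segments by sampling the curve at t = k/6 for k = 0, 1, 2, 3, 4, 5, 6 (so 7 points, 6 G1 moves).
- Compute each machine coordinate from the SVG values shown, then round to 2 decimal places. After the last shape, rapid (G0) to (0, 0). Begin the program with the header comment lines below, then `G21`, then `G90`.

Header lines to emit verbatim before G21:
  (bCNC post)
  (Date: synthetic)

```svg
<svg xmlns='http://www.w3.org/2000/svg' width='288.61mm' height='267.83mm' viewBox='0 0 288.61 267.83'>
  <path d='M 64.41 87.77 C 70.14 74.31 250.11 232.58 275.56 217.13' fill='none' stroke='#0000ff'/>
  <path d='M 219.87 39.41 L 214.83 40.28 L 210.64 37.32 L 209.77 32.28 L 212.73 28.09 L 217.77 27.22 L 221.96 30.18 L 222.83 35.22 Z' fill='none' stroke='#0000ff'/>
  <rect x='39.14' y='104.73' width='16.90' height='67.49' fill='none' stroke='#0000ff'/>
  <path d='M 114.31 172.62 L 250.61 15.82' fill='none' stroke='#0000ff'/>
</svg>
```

(bCNC post)
(Date: synthetic)
G21
G90
G0 X64.41 Y180.06
M3 S552
G1 X80.27 Y174.08 F2234
G1 X116.04 Y149.07
G1 X162.59 Y114.63
G1 X210.78 Y80.36
G1 X251.48 Y55.85
G1 X275.56 Y50.70
M5
G0 X219.87 Y228.42
M3 S552
G1 X214.83 Y227.55 F2234
G1 X210.64 Y230.51
G1 X209.77 Y235.55
G1 X212.73 Y239.74
G1 X217.77 Y240.61
G1 X221.96 Y237.65
G1 X222.83 Y232.61
G1 X219.87 Y228.42
M5
G0 X39.14 Y163.10
M3 S552
G1 X56.04 Y163.10 F2234
G1 X56.04 Y95.61
G1 X39.14 Y95.61
G1 X39.14 Y163.10
M5
G0 X114.31 Y95.21
M3 S552
G1 X250.61 Y252.01 F2234
M5
G0 X0.00 Y0.00

Since the viewBox matches the mm dimensions, user units are millimetres directly. The only transform is the Y-flip y_m = 267.83 − y_svg.

Shape 1 is a cubic bezier drawn with `<path>`. Its stroke #0000ff means score at S552, F2234. After flipping Y the toolpath is (64.41,180.06) → (80.27,174.08) → (116.04,149.07) → (162.59,114.63) → (210.78,80.36) → (251.48,55.85) → (275.56,50.70).

Shape 2 is a regular polygon drawn with `<path>`. Its stroke #0000ff means score at S552, F2234. After flipping Y the toolpath is (219.87,228.42) → (214.83,227.55) → (210.64,230.51) → (209.77,235.55) → (212.73,239.74) → (217.77,240.61) → (221.96,237.65) → (222.83,232.61) → (219.87,228.42), returning to the start.

Shape 3 is a rectangle drawn with `<rect>`. Its stroke #0000ff means score at S552, F2234. After flipping Y the toolpath is (39.14,163.10) → (56.04,163.10) → (56.04,95.61) → (39.14,95.61) → (39.14,163.10), returning to the start.

Shape 4 is a line segment drawn with `<path>`. Its stroke #0000ff means score at S552, F2234. After flipping Y the toolpath is (114.31,95.21) → (250.61,252.01).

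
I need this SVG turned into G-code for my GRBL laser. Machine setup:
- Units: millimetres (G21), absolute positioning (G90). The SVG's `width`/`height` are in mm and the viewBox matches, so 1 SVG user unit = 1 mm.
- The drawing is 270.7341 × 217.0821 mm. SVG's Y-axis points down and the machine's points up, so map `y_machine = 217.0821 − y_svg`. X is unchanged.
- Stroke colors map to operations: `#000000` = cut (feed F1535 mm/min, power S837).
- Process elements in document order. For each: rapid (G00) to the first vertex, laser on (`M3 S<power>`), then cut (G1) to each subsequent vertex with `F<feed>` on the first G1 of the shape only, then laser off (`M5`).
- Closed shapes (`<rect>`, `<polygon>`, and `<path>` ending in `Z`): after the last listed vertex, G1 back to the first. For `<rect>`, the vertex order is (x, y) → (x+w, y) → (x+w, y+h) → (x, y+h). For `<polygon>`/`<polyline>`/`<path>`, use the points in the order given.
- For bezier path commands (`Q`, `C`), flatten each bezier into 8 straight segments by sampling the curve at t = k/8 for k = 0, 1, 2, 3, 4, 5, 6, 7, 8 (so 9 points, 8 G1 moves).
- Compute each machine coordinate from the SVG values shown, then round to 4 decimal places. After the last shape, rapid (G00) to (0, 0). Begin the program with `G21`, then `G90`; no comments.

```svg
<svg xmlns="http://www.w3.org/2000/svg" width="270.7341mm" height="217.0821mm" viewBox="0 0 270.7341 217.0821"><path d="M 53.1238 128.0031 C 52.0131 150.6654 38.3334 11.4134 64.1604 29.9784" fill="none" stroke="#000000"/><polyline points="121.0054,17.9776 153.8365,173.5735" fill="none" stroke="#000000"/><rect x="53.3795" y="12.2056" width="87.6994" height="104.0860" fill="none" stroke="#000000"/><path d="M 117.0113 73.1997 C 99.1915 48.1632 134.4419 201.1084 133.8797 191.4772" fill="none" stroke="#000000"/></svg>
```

G21
G90
G00 X53.1238 Y89.0790
M3 S837
G1 X52.2198 Y87.5459 F1535
G1 X50.7478 Y97.4454
G1 X49.3179 Y115.0307
G1 X48.5405 Y136.5549
G1 X49.0257 Y158.2711
G1 X51.3840 Y176.4326
G1 X56.2254 Y187.2924
G1 X64.1604 Y187.1037
M5
G00 X121.0054 Y199.1045
M3 S837
G1 X153.8365 Y43.5086 F1535
M5
G00 X53.3795 Y204.8765
M3 S837
G1 X141.0789 Y204.8765 F1535
G1 X141.0789 Y100.7905
G1 X53.3795 Y100.7905
G1 X53.3795 Y204.8765
M5
G00 X117.0113 Y143.8824
M3 S837
G1 X112.6429 Y145.5933 F1535
G1 X112.2083 Y134.6094
G1 X114.6658 Y114.9216
G1 X118.9739 Y90.5206
G1 X124.0909 Y65.3976
G1 X128.9753 Y43.5434
G1 X132.5854 Y28.9488
G1 X133.8797 Y25.6049
M5
G00 X0.0000 Y0.0000

Since the viewBox matches the mm dimensions, user units are millimetres directly. The only transform is the Y-flip y_m = 217.0821 − y_svg.

Shape 1 is a cubic bezier drawn with `<path>`. Its stroke #000000 means cut at S837, F1535. After flipping Y the toolpath is (53.1238,89.0790) → (52.2198,87.5459) → (50.7478,97.4454) → (49.3179,115.0307) → (48.5405,136.5549) → (49.0257,158.2711) → (51.3840,176.4326) → (56.2254,187.2924) → (64.1604,187.1037).

Shape 2 is a line segment drawn with `<polyline>`. Its stroke #000000 means cut at S837, F1535. After flipping Y the toolpath is (121.0054,199.1045) → (153.8365,43.5086).

Shape 3 is a rectangle drawn with `<rect>`. Its stroke #000000 means cut at S837, F1535. After flipping Y the toolpath is (53.3795,204.8765) → (141.0789,204.8765) → (141.0789,100.7905) → (53.3795,100.7905) → (53.3795,204.8765), returning to the start.

Shape 4 is a cubic bezier drawn with `<path>`. Its stroke #000000 means cut at S837, F1535. After flipping Y the toolpath is (117.0113,143.8824) → (112.6429,145.5933) → (112.2083,134.6094) → (114.6658,114.9216) → (118.9739,90.5206) → (124.0909,65.3976) → (128.9753,43.5434) → (132.5854,28.9488) → (133.8797,25.6049).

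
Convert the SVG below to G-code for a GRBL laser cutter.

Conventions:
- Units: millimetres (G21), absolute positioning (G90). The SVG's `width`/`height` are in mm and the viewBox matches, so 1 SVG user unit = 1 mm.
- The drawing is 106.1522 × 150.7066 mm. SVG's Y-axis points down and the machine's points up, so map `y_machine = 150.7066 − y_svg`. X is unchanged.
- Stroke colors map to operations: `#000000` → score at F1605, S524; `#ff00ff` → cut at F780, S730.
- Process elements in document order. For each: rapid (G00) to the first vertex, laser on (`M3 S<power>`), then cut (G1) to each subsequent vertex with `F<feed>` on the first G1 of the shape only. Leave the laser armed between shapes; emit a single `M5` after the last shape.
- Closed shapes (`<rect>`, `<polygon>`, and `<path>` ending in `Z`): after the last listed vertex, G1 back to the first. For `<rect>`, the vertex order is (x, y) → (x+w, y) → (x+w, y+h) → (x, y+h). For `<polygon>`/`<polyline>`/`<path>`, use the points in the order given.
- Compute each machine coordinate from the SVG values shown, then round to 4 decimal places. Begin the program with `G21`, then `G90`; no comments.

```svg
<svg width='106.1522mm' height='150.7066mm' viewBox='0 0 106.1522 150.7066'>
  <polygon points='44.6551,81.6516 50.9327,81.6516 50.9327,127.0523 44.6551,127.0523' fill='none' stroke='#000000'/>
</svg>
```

viewBox `0 0 106.1522 150.7066` with mm width/height → 1 unit = 1 mm. Flip: y_m = 150.7066 − y_svg.

**Shape 1** — `<polygon>` rectangle, stroke `#000000` → score (S524, F1605). Machine vertices: (44.6551,69.0550) → (50.9327,69.0550) → (50.9327,23.6543) → (44.6551,23.6543) → (44.6551,69.0550). Closed: final G1 returns to the first vertex.

G21
G90
G00 X44.6551 Y69.0550
M3 S524
G1 X50.9327 Y69.0550 F1605
G1 X50.9327 Y23.6543
G1 X44.6551 Y23.6543
G1 X44.6551 Y69.0550
M5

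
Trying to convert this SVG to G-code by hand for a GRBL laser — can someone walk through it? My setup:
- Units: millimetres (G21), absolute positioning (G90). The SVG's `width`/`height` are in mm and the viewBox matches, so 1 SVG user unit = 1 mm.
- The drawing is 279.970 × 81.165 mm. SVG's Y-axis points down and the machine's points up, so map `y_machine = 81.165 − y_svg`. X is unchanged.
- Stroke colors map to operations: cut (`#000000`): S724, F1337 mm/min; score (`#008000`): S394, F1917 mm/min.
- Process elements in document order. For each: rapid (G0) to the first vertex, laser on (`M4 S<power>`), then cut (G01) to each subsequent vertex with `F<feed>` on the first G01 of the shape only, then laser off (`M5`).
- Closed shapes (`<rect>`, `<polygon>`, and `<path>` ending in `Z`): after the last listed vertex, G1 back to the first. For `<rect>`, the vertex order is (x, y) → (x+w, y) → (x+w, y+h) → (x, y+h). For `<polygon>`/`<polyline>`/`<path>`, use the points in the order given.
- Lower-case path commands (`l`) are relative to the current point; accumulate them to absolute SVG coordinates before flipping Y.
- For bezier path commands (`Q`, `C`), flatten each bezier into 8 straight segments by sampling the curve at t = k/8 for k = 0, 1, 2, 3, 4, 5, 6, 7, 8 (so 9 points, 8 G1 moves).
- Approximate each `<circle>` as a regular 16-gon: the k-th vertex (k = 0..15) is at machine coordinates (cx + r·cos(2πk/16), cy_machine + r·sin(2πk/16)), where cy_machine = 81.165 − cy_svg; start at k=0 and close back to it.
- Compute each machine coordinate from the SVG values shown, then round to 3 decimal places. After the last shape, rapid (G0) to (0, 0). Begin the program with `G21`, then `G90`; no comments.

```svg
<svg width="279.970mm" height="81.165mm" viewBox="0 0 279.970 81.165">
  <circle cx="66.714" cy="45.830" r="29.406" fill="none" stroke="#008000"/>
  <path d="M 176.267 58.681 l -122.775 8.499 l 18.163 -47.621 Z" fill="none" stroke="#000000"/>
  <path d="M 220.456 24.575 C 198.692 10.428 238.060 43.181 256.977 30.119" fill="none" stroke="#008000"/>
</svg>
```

1 u = 1 mm; y_m = 81.165 − y.

[1] `<circle>` circle, #008000→score S394 F1917: (96.120,35.335) → (93.882,46.588) → (87.507,56.128) → (77.967,62.503) → (66.714,64.741) → (55.461,62.503) → (45.921,56.128) → (39.546,46.588) → (37.308,35.335) → (39.546,24.082) → (45.921,14.542) → (55.461,8.167) → (66.714,5.929) → (77.967,8.167) → (87.507,14.542) → (93.882,24.082) → (96.120,35.335) (closed)

[2] `<path>` closed polygon, #000000→cut S724 F1337: (176.267,22.484) → (53.492,13.985) → (71.655,61.606) → (176.267,22.484) (closed)

[3] `<path>` cubic bezier, #008000→score S394 F1917: (220.456,56.590) → (215.001,59.878) → (214.321,59.855) → (217.459,57.609) → (223.461,54.225) → (231.370,50.790) → (240.229,48.391) → (249.084,48.114) → (256.977,51.046)

G21
G90
G0 X96.120 Y35.335
M4 S394
G01 X93.882 Y46.588 F1917
G01 X87.507 Y56.128
G01 X77.967 Y62.503
G01 X66.714 Y64.741
G01 X55.461 Y62.503
G01 X45.921 Y56.128
G01 X39.546 Y46.588
G01 X37.308 Y35.335
G01 X39.546 Y24.082
G01 X45.921 Y14.542
G01 X55.461 Y8.167
G01 X66.714 Y5.929
G01 X77.967 Y8.167
G01 X87.507 Y14.542
G01 X93.882 Y24.082
G01 X96.120 Y35.335
M5
G0 X176.267 Y22.484
M4 S724
G01 X53.492 Y13.985 F1337
G01 X71.655 Y61.606
G01 X176.267 Y22.484
M5
G0 X220.456 Y56.590
M4 S394
G01 X215.001 Y59.878 F1917
G01 X214.321 Y59.855
G01 X217.459 Y57.609
G01 X223.461 Y54.225
G01 X231.370 Y50.790
G01 X240.229 Y48.391
G01 X249.084 Y48.114
G01 X256.977 Y51.046
M5
G0 X0.000 Y0.000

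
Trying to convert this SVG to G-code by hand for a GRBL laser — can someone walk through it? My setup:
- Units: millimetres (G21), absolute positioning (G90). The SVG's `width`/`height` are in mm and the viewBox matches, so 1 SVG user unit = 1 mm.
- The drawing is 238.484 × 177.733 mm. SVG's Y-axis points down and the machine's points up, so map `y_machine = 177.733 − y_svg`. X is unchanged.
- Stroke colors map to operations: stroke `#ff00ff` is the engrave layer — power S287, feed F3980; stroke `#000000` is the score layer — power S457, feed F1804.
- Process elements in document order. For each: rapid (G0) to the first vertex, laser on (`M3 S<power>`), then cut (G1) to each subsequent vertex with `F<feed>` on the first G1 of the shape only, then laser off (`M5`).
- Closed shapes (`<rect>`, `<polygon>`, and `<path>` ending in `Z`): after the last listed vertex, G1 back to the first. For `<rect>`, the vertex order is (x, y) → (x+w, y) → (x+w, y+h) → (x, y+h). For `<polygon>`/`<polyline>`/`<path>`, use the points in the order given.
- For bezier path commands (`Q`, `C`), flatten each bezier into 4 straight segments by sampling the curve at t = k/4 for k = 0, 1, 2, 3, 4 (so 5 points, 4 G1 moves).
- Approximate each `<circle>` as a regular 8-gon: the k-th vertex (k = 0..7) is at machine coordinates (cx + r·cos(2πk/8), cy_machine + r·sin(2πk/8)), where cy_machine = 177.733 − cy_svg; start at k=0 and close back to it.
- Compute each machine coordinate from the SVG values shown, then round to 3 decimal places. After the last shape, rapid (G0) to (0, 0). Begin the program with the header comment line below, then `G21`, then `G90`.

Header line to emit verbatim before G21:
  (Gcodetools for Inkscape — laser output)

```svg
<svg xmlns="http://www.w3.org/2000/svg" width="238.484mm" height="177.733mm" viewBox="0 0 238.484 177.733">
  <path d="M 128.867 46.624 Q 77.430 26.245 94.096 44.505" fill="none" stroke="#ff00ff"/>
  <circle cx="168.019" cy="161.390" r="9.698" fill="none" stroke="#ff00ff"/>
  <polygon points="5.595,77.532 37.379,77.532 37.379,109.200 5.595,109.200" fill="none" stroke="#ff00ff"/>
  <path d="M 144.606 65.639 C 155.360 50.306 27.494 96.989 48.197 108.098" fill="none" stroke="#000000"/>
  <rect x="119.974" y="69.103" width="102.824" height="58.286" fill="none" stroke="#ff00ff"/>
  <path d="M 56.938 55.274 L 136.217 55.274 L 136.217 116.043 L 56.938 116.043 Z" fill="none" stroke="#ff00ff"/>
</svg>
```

(Gcodetools for Inkscape — laser output)
G21
G90
G0 X128.867 Y131.109
M3 S287
G1 X107.405 Y138.884 F3980
G1 X94.456 Y141.828
G1 X90.019 Y139.943
G1 X94.096 Y133.228
M5
G0 X177.717 Y16.343
M3 S287
G1 X174.877 Y23.201 F3980
G1 X168.019 Y26.041
G1 X161.161 Y23.201
G1 X158.321 Y16.343
G1 X161.161 Y9.485
G1 X168.019 Y6.645
G1 X174.877 Y9.485
G1 X177.717 Y16.343
M5
G0 X5.595 Y100.201
M3 S287
G1 X37.379 Y100.201 F3980
G1 X37.379 Y68.533
G1 X5.595 Y68.533
G1 X5.595 Y100.201
M5
G0 X144.606 Y112.094
M3 S457
G1 X131.168 Y113.491 F1804
G1 X92.671 Y100.780
G1 X56.039 Y83.112
G1 X48.197 Y69.635
M5
G0 X119.974 Y108.630
M3 S287
G1 X222.798 Y108.630 F3980
G1 X222.798 Y50.344
G1 X119.974 Y50.344
G1 X119.974 Y108.630
M5
G0 X56.938 Y122.459
M3 S287
G1 X136.217 Y122.459 F3980
G1 X136.217 Y61.690
G1 X56.938 Y61.690
G1 X56.938 Y122.459
M5
G0 X0.000 Y0.000

viewBox `0 0 238.484 177.733` with mm width/height → 1 unit = 1 mm. Flip: y_m = 177.733 − y_svg.

**Shape 1** — `<path>` quadratic bezier, stroke `#ff00ff` → engrave (S287, F3980). Control points (SVG): P0=(128.867,46.624), P1=(77.430,26.245), P2=(94.096,44.505); sampled at t=k/4. Machine vertices: (128.867,131.109) → (107.405,138.884) → (94.456,141.828) → (90.019,139.943) → (94.096,133.228). Open path.

**Shape 2** — `<circle>` circle, stroke `#ff00ff` → engrave (S287, F3980). Machine vertices: (177.717,16.343) → (174.877,23.201) → (168.019,26.041) → (161.161,23.201) → (158.321,16.343) → (161.161,9.485) → (168.019,6.645) → (174.877,9.485) → (177.717,16.343). Closed: final G1 returns to the first vertex.

**Shape 3** — `<polygon>` rectangle, stroke `#ff00ff` → engrave (S287, F3980). Machine vertices: (5.595,100.201) → (37.379,100.201) → (37.379,68.533) → (5.595,68.533) → (5.595,100.201). Closed: final G1 returns to the first vertex.

**Shape 4** — `<path>` cubic bezier, stroke `#000000` → score (S457, F1804). Control points (SVG): P0=(144.606,65.639), P1=(155.360,50.306), P2=(27.494,96.989), P3=(48.197,108.098); sampled at t=k/4. Machine vertices: (144.606,112.094) → (131.168,113.491) → (92.671,100.780) → (56.039,83.112) → (48.197,69.635). Open path.

**Shape 5** — `<rect>` rectangle, stroke `#ff00ff` → engrave (S287, F3980). Machine vertices: (119.974,108.630) → (222.798,108.630) → (222.798,50.344) → (119.974,50.344) → (119.974,108.630). Closed: final G1 returns to the first vertex.

**Shape 6** — `<path>` rectangle, stroke `#ff00ff` → engrave (S287, F3980). Machine vertices: (56.938,122.459) → (136.217,122.459) → (136.217,61.690) → (56.938,61.690) → (56.938,122.459). Closed: final G1 returns to the first vertex.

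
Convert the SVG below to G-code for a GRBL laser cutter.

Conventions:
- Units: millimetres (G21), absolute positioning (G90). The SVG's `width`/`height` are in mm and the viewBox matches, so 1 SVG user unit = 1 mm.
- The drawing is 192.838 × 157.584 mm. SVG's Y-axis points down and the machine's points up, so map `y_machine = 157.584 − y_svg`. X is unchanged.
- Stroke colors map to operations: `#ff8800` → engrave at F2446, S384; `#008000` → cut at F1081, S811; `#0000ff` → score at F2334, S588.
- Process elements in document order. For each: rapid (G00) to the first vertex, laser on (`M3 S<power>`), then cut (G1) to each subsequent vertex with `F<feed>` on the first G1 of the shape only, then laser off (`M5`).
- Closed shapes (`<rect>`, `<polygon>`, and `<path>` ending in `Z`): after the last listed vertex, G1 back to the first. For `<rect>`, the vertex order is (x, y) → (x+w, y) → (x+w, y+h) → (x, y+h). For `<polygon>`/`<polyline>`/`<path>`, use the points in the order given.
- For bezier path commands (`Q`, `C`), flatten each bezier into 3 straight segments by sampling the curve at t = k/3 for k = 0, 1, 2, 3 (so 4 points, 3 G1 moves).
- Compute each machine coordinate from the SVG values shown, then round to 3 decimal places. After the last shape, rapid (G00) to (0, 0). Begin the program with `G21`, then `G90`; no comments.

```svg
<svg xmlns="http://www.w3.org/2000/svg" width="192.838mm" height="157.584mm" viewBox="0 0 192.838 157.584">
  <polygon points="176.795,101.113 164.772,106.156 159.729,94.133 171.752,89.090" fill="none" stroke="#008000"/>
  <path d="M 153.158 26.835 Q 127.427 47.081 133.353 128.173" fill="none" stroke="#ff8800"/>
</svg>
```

1 u = 1 mm; y_m = 157.584 − y.

[1] `<polygon>` regular polygon, #008000→cut S811 F1081: (176.795,56.471) → (164.772,51.428) → (159.729,63.451) → (171.752,68.494) → (176.795,56.471) (closed)

[2] `<path>` quadratic bezier, #ff8800→engrave S384 F2446: (153.158,130.749) → (139.521,110.491) → (132.920,76.712) → (133.353,29.411)

G21
G90
G00 X176.795 Y56.471
M3 S811
G1 X164.772 Y51.428 F1081
G1 X159.729 Y63.451
G1 X171.752 Y68.494
G1 X176.795 Y56.471
M5
G00 X153.158 Y130.749
M3 S384
G1 X139.521 Y110.491 F2446
G1 X132.920 Y76.712
G1 X133.353 Y29.411
M5
G00 X0.000 Y0.000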